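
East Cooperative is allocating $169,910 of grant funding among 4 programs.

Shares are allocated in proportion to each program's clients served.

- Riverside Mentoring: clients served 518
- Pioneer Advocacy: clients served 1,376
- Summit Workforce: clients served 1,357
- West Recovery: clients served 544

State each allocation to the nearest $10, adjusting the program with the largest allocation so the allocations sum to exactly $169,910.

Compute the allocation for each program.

Sum of clients served: 3,795.
Raw shares: Riverside Mentoring 518/3,795 × $169,910 = 23,191.93; Pioneer Advocacy 1,376/3,795 × $169,910 = 61,606.37; Summit Workforce 1,357/3,795 × $169,910 = 60,755.70; West Recovery 544/3,795 × $169,910 = 24,356.01.
At nearest $10: Riverside Mentoring $23,190; Pioneer Advocacy $61,610; Summit Workforce $60,760; West Recovery $24,360. Sum = $169,920.
Difference $169,910 − $169,920 = −$10 applied to largest allocation (Pioneer Advocacy): Pioneer Advocacy becomes $61,600.

Riverside Mentoring: $23,190; Pioneer Advocacy: $61,600; Summit Workforce: $60,760; West Recovery: $24,360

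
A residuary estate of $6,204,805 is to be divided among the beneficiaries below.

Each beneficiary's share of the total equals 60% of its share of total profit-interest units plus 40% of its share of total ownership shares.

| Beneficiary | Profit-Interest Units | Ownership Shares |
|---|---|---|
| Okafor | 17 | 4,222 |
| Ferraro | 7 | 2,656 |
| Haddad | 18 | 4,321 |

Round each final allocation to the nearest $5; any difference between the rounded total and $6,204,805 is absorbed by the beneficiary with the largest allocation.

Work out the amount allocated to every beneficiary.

Profit-interest units total 42; ownership shares total 11,199.
Blended shares (60% profit-interest units + 40% ownership shares): Okafor 0.3937; Ferraro 0.1949; Haddad 0.4115.
Raw shares: Okafor 2,442,560.71; Ferraro 1,209,103.13; Haddad 2,553,141.16.
After rounding ($5): Okafor $2,442,560; Ferraro $1,209,105; Haddad $2,553,140. Sum = $6,204,805.
Sum already equals the total — no adjustment.

Okafor: $2,442,560 · Ferraro: $1,209,105 · Haddad: $2,553,140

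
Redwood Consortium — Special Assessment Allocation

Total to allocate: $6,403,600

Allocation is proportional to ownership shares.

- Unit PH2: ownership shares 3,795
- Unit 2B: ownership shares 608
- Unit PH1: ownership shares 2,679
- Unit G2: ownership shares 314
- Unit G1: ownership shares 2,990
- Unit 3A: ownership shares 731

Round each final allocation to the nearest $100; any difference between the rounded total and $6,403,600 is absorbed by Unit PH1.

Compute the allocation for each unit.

Unit PH2: $2,186,000 · Unit 2B: $350,200 · Unit PH1: $1,543,100 · Unit G2: $180,900 · Unit G1: $1,722,300 · Unit 3A: $421,100

Combined ownership shares = 11,117.
Pro-rata amounts: Unit PH2 3,795/11,117 × $6,403,600 = 2,185,991.00; Unit 2B 608/11,117 × $6,403,600 = 350,219.38; Unit PH1 2,679/11,117 × $6,403,600 = 1,543,154.12; Unit G2 314/11,117 × $6,403,600 = 180,869.87; Unit G1 2,990/11,117 × $6,403,600 = 1,722,295.94; Unit 3A 731/11,117 × $6,403,600 = 421,069.68.
Rounded to nearest $100: Unit PH2 $2,186,000; Unit 2B $350,200; Unit PH1 $1,543,200; Unit G2 $180,900; Unit G1 $1,722,300; Unit 3A $421,100. Sum = $6,403,700.
Difference $6,403,600 − $6,403,700 = −$100 applied to Unit PH1: Unit PH1 becomes $1,543,100.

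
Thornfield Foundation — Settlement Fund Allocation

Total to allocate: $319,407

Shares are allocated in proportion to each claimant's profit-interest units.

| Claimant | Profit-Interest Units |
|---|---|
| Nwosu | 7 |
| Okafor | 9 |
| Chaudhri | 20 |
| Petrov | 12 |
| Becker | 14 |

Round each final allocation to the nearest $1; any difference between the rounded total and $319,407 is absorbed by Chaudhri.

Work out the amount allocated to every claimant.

Sum of profit-interest units: 62.
Proportional shares: Nwosu 7/62 × $319,407 = 36,062.08; Okafor 9/62 × $319,407 = 46,365.53; Chaudhri 20/62 × $319,407 = 103,034.52; Petrov 12/62 × $319,407 = 61,820.71; Becker 14/62 × $319,407 = 72,124.16.
Rounded to nearest $1: Nwosu $36,062; Okafor $46,366; Chaudhri $103,035; Petrov $61,821; Becker $72,124. Sum = $319,408.
Difference $319,407 − $319,408 = −$1 applied to Chaudhri: Chaudhri becomes $103,034.

Nwosu: $36,062; Okafor: $46,366; Chaudhri: $103,034; Petrov: $61,821; Becker: $72,124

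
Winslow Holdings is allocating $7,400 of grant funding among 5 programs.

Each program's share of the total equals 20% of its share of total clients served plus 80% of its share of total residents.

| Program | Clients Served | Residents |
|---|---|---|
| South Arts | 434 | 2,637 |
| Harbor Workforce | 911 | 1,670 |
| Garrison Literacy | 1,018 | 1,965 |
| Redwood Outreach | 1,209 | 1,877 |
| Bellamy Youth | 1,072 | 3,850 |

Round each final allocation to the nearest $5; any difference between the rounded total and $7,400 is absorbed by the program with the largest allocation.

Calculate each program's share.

Totals — clients served 4,644, residents 11,999.
Combined weights (20% clients served + 80% residents): South Arts 0.1945; Harbor Workforce 0.1506; Garrison Literacy 0.1749; Redwood Outreach 0.1772; Bellamy Youth 0.3029.
Proportional shares: South Arts 1,439.34; Harbor Workforce 1,114.26; Garrison Literacy 1,293.91; Redwood Outreach 1,311.36; Bellamy Youth 2,241.13.
After rounding ($5): South Arts $1,440; Harbor Workforce $1,115; Garrison Literacy $1,295; Redwood Outreach $1,310; Bellamy Youth $2,240. Sum = $7,400.
No rounding difference to absorb.

South Arts: $1,440 · Harbor Workforce: $1,115 · Garrison Literacy: $1,295 · Redwood Outreach: $1,310 · Bellamy Youth: $2,240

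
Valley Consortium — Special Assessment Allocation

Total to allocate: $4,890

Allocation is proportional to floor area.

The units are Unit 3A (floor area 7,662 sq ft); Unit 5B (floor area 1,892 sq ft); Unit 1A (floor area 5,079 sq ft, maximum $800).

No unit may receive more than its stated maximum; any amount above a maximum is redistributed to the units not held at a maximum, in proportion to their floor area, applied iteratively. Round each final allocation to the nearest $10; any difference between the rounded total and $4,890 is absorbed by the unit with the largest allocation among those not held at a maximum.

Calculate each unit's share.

Unit 3A: $3,280 · Unit 5B: $810 · Unit 1A: $800

Combined floor area = 14,633.
Unconstrained shares: Unit 3A 2,560.46; Unit 5B 632.26; Unit 1A 1,697.28.
Cap binds for Unit 1A ($800); residual $4,090 reallocated over remaining floor area 9,554.
Shares after redistribution: Unit 3A 3,280.05 → $3,280; Unit 5B 809.95 → $810.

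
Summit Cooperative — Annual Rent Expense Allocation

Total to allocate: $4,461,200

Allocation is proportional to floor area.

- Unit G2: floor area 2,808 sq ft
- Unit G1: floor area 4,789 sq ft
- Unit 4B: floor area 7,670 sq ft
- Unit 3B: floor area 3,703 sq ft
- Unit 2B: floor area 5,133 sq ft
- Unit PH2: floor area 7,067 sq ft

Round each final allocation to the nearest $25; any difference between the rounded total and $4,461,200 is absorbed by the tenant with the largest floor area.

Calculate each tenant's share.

Floor area total: 31,170.
Unrounded shares: Unit G2 2,808/31,170 × $4,461,200 = 401,894.44; Unit G1 4,789/31,170 × $4,461,200 = 685,424.66; Unit 4B 7,670/31,170 × $4,461,200 = 1,097,767.21; Unit 3B 3,703/31,170 × $4,461,200 = 529,991.13; Unit 2B 5,133/31,170 × $4,461,200 = 734,659.60; Unit PH2 7,067/31,170 × $4,461,200 = 1,011,462.96.
At nearest $25: Unit G2 $401,900; Unit G1 $685,425; Unit 4B $1,097,775; Unit 3B $530,000; Unit 2B $734,650; Unit PH2 $1,011,475. Sum = $4,461,225.
Difference $4,461,200 − $4,461,225 = −$25 applied to largest floor area (Unit 4B): Unit 4B becomes $1,097,750.

Unit G2: $401,900 · Unit G1: $685,425 · Unit 4B: $1,097,750 · Unit 3B: $530,000 · Unit 2B: $734,650 · Unit PH2: $1,011,475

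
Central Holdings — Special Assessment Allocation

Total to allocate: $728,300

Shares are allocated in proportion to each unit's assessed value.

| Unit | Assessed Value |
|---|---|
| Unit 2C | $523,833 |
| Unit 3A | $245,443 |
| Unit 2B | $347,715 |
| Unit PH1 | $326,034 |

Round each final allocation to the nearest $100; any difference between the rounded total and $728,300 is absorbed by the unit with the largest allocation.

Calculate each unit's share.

Assessed value total: 1,443,025.
Pro-rata amounts: Unit 2C 523,833/1,443,025 × $728,300 = 264,380.43; Unit 3A 245,443/1,443,025 × $728,300 = 123,875.98; Unit 2B 347,715/1,443,025 × $728,300 = 175,493.03; Unit PH1 326,034/1,443,025 × $728,300 = 164,550.55.
After rounding ($100): Unit 2C $264,400; Unit 3A $123,900; Unit 2B $175,500; Unit PH1 $164,600. Sum = $728,400.
Difference $728,300 − $728,400 = −$100 applied to largest allocation (Unit 2C): Unit 2C becomes $264,300.

Unit 2C: $264,300; Unit 3A: $123,900; Unit 2B: $175,500; Unit PH1: $164,600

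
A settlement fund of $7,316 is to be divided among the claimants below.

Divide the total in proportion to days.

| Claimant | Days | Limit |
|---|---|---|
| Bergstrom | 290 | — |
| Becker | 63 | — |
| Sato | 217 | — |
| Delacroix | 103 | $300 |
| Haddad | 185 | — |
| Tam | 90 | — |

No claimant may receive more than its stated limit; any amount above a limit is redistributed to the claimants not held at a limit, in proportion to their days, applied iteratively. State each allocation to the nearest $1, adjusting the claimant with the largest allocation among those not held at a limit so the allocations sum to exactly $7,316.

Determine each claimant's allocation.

Bergstrom: $2,408 · Becker: $523 · Sato: $1,802 · Delacroix: $300 · Haddad: $1,536 · Tam: $747

Combined days = 948.
Proportional shares (ignoring caps): Bergstrom 2,238.02; Becker 486.19; Sato 1,674.65; Delacroix 794.88; Haddad 1,427.70; Tam 694.56.
Held at cap: Delacroix ($300); residual $7,016 reallocated over remaining days 845.
Redistributed shares: Bergstrom 2,407.86 → $2,408; Becker 523.09 → $523; Sato 1,801.74 → $1,802; Haddad 1,536.05 → $1,536; Tam 747.27 → $747.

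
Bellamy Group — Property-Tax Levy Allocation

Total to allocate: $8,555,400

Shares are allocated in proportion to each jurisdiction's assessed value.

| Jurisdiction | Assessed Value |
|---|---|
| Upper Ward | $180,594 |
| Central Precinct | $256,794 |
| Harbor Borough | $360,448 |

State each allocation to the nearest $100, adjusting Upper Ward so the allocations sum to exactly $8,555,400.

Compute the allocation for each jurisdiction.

Assessed value total: 797,836.
Proportional shares: Upper Ward 180,594/797,836 × $8,555,400 = 1,936,555.77; Central Precinct 256,794/797,836 × $8,555,400 = 2,753,667.91; Harbor Borough 360,448/797,836 × $8,555,400 = 3,865,176.33.
At nearest $100: Upper Ward $1,936,600; Central Precinct $2,753,700; Harbor Borough $3,865,200. Sum = $8,555,500.
Difference $8,555,400 − $8,555,500 = −$100 applied to Upper Ward: Upper Ward becomes $1,936,500.

Upper Ward: $1,936,500 · Central Precinct: $2,753,700 · Harbor Borough: $3,865,200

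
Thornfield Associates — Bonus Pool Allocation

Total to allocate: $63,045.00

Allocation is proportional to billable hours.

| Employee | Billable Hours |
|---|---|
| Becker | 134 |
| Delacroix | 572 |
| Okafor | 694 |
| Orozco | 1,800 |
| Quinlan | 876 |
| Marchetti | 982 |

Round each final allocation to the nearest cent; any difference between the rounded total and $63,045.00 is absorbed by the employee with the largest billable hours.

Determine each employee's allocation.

Becker: $1,670.23 | Delacroix: $7,129.64 | Okafor: $8,650.30 | Orozco: $22,435.95 | Quinlan: $10,918.83 | Marchetti: $12,240.05

Combined billable hours = 134 + 572 + 694 + 1,800 + 876 + 982 = 5,058.
Pro-rata amounts: Becker 1,670.2313; Delacroix 7,129.6441; Okafor 8,650.3025; Orozco 22,435.9431; Quinlan 10,918.8256; Marchetti 12,240.0534.
At nearest cent: Becker $1,670.23; Delacroix $7,129.64; Okafor $8,650.30; Orozco $22,435.94; Quinlan $10,918.83; Marchetti $12,240.05. Sum = $63,044.99.
Difference $63,045.00 − $63,044.99 = +$0.01 applied to largest billable hours (Orozco): Orozco becomes $22,435.95.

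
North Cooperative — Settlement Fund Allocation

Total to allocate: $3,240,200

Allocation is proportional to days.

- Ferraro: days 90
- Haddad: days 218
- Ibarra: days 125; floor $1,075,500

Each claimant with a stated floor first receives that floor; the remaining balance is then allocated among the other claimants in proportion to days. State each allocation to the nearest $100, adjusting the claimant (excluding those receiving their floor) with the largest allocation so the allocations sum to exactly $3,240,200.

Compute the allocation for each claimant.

Ferraro: $632,500; Haddad: $1,532,200; Ibarra: $1,075,500

Guaranteed amounts: Ibarra $1,075,500. Remaining pool $2,164,700.
Remaining pool split over remaining days 308: Ferraro 632,542.21 → $632,500; Haddad 1,532,157.79 → $1,532,200.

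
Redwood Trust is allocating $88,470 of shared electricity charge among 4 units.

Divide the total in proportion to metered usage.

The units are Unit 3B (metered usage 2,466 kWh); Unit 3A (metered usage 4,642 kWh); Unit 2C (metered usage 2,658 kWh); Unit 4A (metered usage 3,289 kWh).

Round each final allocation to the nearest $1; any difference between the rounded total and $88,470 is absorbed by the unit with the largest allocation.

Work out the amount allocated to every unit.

Unit 3B: $16,711 · Unit 3A: $31,457 · Unit 2C: $18,013 · Unit 4A: $22,289

Metered usage total: 13,055.
Unrounded shares: Unit 3B 2,466/13,055 × $88,470 = 16,711.38; Unit 3A 4,642/13,055 × $88,470 = 31,457.51; Unit 2C 2,658/13,055 × $88,470 = 18,012.51; Unit 4A 3,289/13,055 × $88,470 = 22,288.61.
At nearest $1: Unit 3B $16,711; Unit 3A $31,458; Unit 2C $18,013; Unit 4A $22,289. Sum = $88,471.
Difference $88,470 − $88,471 = −$1 applied to largest allocation (Unit 3A): Unit 3A becomes $31,457.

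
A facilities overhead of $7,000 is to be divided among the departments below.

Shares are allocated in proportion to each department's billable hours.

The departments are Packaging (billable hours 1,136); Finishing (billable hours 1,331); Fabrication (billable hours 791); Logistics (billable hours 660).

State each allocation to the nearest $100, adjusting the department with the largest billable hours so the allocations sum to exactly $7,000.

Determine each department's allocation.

Packaging: $2,000 · Finishing: $2,400 · Fabrication: $1,400 · Logistics: $1,200

Billable hours total: 1,136 + 1,331 + 791 + 660 = 3,918.
Unrounded shares: Packaging 2,029.61; Finishing 2,378.00; Fabrication 1,413.22; Logistics 1,179.17.
At nearest $100: Packaging $2,000; Finishing $2,400; Fabrication $1,400; Logistics $1,200. Sum = $7,000.
No rounding difference to absorb.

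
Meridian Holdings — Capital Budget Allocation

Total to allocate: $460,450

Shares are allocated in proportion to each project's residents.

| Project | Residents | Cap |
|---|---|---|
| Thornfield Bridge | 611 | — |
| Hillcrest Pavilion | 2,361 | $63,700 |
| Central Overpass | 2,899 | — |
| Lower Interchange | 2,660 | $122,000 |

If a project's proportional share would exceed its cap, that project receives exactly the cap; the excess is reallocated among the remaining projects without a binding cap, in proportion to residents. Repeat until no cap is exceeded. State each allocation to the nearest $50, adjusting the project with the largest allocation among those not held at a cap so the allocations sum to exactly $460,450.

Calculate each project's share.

Combined residents = 8,531.
Proportional shares (ignoring caps): Thornfield Bridge 32,977.96; Hillcrest Pavilion 127,432.01; Central Overpass 156,469.88; Lower Interchange 143,570.16.
Capped: Hillcrest Pavilion ($63,700), Lower Interchange ($122,000); residual $274,750 reallocated over remaining residents 3,510.
Redistributed shares: Thornfield Bridge 47,826.85 → $47,850; Central Overpass 226,923.15 → $226,900.

Thornfield Bridge: $47,850; Hillcrest Pavilion: $63,700; Central Overpass: $226,900; Lower Interchange: $122,000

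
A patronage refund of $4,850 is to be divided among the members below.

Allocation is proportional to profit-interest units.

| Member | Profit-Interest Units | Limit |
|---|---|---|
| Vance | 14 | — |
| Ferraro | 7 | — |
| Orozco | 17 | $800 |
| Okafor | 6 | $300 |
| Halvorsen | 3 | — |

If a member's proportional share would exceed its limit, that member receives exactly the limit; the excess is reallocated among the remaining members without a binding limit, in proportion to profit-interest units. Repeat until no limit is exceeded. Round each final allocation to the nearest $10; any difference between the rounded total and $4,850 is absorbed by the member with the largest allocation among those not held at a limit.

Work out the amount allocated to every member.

Vance: $2,190 | Ferraro: $1,090 | Orozco: $800 | Okafor: $300 | Halvorsen: $470

Profit-interest units total: 47.
Pro-rata shares before constraints: Vance 1,444.68; Ferraro 722.34; Orozco 1,754.26; Okafor 619.15; Halvorsen 309.57.
Capped: Orozco ($800), Okafor ($300); balance $3,750 reallocated over remaining profit-interest units 24.
Remaining shares: Vance 2,187.50 → $2,190; Ferraro 1,093.75 → $1,090; Halvorsen 468.75 → $470.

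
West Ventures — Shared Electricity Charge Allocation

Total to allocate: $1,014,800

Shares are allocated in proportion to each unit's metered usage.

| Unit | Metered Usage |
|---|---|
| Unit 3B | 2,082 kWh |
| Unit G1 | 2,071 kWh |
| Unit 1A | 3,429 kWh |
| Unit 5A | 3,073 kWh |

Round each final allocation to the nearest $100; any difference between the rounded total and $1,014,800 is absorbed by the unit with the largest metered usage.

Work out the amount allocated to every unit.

Total metered usage = 2,082 + 2,071 + 3,429 + 3,073 = 10,655.
Unrounded shares: Unit 3B 198,293.16; Unit G1 197,245.50; Unit 1A 326,583.69; Unit 5A 292,677.65.
After rounding ($100): Unit 3B $198,300; Unit G1 $197,200; Unit 1A $326,600; Unit 5A $292,700. Sum = $1,014,800.
Sum already equals the total — no adjustment.

Unit 3B: $198,300 | Unit G1: $197,200 | Unit 1A: $326,600 | Unit 5A: $292,700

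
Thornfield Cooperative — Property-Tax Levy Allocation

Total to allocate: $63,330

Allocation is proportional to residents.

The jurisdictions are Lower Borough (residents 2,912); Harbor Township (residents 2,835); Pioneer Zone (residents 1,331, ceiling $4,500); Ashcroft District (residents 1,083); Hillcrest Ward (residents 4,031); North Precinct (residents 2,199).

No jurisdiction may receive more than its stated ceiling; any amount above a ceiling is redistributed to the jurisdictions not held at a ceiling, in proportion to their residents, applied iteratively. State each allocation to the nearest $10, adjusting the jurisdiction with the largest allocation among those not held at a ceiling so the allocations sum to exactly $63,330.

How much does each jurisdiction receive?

Lower Borough: $13,120; Harbor Township: $12,770; Pioneer Zone: $4,500; Ashcroft District: $4,880; Hillcrest Ward: $18,150; North Precinct: $9,910

Total residents = 14,391.
Pro-rata shares before constraints: Lower Borough 12,814.74; Harbor Township 12,475.89; Pioneer Zone 5,857.29; Ashcroft District 4,765.92; Hillcrest Ward 17,739.09; North Precinct 9,677.07.
Held at cap: Pioneer Zone ($4,500); remaining pool $58,830 reallocated over remaining residents 13,060.
Remaining shares: Lower Borough 13,117.38 → $13,120; Harbor Township 12,770.52 → $12,770; Ashcroft District 4,878.48 → $4,880; Hillcrest Ward 18,158.02 → $18,160; North Precinct 9,905.60 → $9,910.
Rounding difference −$10 applied to Hillcrest Ward → $18,150.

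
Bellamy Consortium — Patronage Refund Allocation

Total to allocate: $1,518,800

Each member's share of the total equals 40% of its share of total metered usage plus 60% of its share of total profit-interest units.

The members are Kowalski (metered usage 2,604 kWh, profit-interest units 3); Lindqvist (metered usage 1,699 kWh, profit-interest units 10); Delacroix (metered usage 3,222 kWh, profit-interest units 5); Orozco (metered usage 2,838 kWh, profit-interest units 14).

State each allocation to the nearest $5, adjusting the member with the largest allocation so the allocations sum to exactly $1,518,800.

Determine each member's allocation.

Totals — metered usage 10,363, profit-interest units 32.
Combined weights (40% metered usage + 60% profit-interest units): Kowalski 0.1568; Lindqvist 0.2531; Delacroix 0.2181; Orozco 0.3720.
Unrounded shares: Kowalski 238,089.27; Lindqvist 384,377.09; Delacroix 331,273.87; Orozco 565,059.77.
At nearest $5: Kowalski $238,090; Lindqvist $384,375; Delacroix $331,275; Orozco $565,060. Sum = $1,518,800.
Rounded total matches; no reconciliation needed.

Kowalski: $238,090; Lindqvist: $384,375; Delacroix: $331,275; Orozco: $565,060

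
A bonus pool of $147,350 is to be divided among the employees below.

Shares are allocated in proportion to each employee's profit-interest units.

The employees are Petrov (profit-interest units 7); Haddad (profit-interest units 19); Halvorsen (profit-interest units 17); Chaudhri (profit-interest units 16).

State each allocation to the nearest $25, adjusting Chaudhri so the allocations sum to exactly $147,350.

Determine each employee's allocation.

Profit-interest units total: 59.
Unrounded shares: Petrov 7/59 × $147,350 = 17,482.20; Haddad 19/59 × $147,350 = 47,451.69; Halvorsen 17/59 × $147,350 = 42,456.78; Chaudhri 16/59 × $147,350 = 39,959.32.
Rounded to nearest $25: Petrov $17,475; Haddad $47,450; Halvorsen $42,450; Chaudhri $39,950. Sum = $147,325.
Difference $147,350 − $147,325 = +$25 applied to Chaudhri: Chaudhri becomes $39,975.

Petrov: $17,475 | Haddad: $47,450 | Halvorsen: $42,450 | Chaudhri: $39,975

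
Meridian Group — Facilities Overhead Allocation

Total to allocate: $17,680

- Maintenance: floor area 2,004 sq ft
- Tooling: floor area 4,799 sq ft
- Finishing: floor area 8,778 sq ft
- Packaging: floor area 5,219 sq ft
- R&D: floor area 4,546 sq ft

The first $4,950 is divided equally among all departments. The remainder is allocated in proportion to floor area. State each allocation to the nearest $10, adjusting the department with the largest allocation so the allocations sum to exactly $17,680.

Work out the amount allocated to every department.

Equal tier: $4,950 ÷ 5 = $990 apiece.
Remainder $12,730 by floor area (total 25,346): Maintenance 1,006.51 → $1,010; Tooling 2,410.29 → $2,410; Finishing 4,408.74 → $4,410; Packaging 2,621.24 → $2,620; R&D 2,283.22 → $2,280.
Totals: Maintenance $990 + $1,010 = $2,000; Tooling $990 + $2,410 = $3,400; Finishing $990 + $4,410 = $5,400; Packaging $990 + $2,620 = $3,610; R&D $990 + $2,280 = $3,270.

Maintenance: $2,000 | Tooling: $3,400 | Finishing: $5,400 | Packaging: $3,610 | R&D: $3,270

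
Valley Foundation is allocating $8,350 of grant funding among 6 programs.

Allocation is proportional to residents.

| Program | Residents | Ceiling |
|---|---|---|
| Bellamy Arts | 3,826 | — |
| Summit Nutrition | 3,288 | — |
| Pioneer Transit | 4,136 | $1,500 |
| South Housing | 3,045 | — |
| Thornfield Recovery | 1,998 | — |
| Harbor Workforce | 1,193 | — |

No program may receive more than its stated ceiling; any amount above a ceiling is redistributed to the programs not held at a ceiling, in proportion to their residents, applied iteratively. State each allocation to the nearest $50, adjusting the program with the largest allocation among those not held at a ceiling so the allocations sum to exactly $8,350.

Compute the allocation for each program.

Total residents = 17,486.
Proportional shares (ignoring caps): Bellamy Arts 1,827.01; Summit Nutrition 1,570.10; Pioneer Transit 1,975.04; South Housing 1,454.06; Thornfield Recovery 954.09; Harbor Workforce 569.69.
Cap binds for Pioneer Transit ($1,500); remaining pool $6,850 reallocated over remaining residents 13,350.
Remaining shares: Bellamy Arts 1,963.15 → $1,950; Summit Nutrition 1,687.10 → $1,700; South Housing 1,562.42 → $1,550; Thornfield Recovery 1,025.19 → $1,050; Harbor Workforce 612.14 → $600.

Bellamy Arts: $1,950 · Summit Nutrition: $1,700 · Pioneer Transit: $1,500 · South Housing: $1,550 · Thornfield Recovery: $1,050 · Harbor Workforce: $600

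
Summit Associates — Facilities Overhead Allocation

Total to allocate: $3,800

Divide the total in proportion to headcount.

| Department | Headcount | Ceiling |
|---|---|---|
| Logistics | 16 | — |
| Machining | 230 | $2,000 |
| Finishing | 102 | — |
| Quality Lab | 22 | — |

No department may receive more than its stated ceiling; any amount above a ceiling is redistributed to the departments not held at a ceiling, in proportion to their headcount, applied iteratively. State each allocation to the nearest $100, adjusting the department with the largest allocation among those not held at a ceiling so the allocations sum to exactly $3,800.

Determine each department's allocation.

Logistics: $200; Machining: $2,000; Finishing: $1,300; Quality Lab: $300

Combined headcount = 370.
Unconstrained shares: Logistics 164.32; Machining 2,362.16; Finishing 1,047.57; Quality Lab 225.95.
Held at cap: Machining ($2,000); remaining pool $1,800 reallocated over remaining headcount 140.
Remaining shares: Logistics 205.71 → $200; Finishing 1,311.43 → $1,300; Quality Lab 282.86 → $300.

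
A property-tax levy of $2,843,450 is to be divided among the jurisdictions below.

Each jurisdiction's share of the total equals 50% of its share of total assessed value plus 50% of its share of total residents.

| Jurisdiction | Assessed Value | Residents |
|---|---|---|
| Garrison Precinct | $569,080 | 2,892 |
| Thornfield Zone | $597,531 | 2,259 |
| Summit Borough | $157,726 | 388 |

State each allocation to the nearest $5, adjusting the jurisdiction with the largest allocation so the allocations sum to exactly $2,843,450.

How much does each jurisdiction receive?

Garrison Precinct: $1,353,235 | Thornfield Zone: $1,221,300 | Summit Borough: $268,915

Totals — assessed value 1,324,337, residents 5,539.
Blended shares (50% assessed value + 50% residents): Garrison Precinct 0.4759; Thornfield Zone 0.4295; Summit Borough 0.0946.
Pro-rata amounts: Garrison Precinct 1,353,233.77; Thornfield Zone 1,221,301.45; Summit Borough 268,914.78.
Rounded to nearest $5: Garrison Precinct $1,353,235; Thornfield Zone $1,221,300; Summit Borough $268,915. Sum = $2,843,450.
Sum already equals the total — no adjustment.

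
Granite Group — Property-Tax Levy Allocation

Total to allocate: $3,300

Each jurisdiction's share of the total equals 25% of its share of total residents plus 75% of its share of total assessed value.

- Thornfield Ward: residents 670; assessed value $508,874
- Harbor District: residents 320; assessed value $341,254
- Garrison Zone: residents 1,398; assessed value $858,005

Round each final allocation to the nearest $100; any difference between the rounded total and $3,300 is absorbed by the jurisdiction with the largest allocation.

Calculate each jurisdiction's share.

Thornfield Ward: $1,000 · Harbor District: $600 · Garrison Zone: $1,700

Residents total 2,388; assessed value total 1,708,133.
Composite weights (25% residents + 75% assessed value): Thornfield Ward 0.2936; Harbor District 0.1833; Garrison Zone 0.5231.
Unrounded shares: Thornfield Ward 968.80; Harbor District 605.01; Garrison Zone 1,726.18.
After rounding ($100): Thornfield Ward $1,000; Harbor District $600; Garrison Zone $1,700. Sum = $3,300.
Sum already equals the total — no adjustment.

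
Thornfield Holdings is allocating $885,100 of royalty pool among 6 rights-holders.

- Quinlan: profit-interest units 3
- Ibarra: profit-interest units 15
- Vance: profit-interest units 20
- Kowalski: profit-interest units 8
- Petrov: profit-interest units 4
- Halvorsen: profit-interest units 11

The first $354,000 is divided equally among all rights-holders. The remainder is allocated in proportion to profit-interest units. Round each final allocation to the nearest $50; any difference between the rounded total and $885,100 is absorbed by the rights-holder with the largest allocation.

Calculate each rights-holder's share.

First tranche $354,000 split equally: $59,000 each.
Remainder $531,100 by profit-interest units (total 61): Quinlan 26,119.67 → $26,100; Ibarra 130,598.36 → $130,600; Vance 174,131.15 → $174,150; Kowalski 69,652.46 → $69,650; Petrov 34,826.23 → $34,850; Halvorsen 95,772.13 → $95,750.
Totals: Quinlan $59,000 + $26,100 = $85,100; Ibarra $59,000 + $130,600 = $189,600; Vance $59,000 + $174,150 = $233,150; Kowalski $59,000 + $69,650 = $128,650; Petrov $59,000 + $34,850 = $93,850; Halvorsen $59,000 + $95,750 = $154,750.

Quinlan: $85,100 · Ibarra: $189,600 · Vance: $233,150 · Kowalski: $128,650 · Petrov: $93,850 · Halvorsen: $154,750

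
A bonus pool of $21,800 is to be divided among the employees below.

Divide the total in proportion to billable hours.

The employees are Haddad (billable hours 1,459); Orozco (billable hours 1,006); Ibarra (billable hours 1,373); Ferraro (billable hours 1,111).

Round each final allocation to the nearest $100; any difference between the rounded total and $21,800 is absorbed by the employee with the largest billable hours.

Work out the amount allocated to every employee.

Haddad: $6,500 · Orozco: $4,400 · Ibarra: $6,000 · Ferraro: $4,900

Total billable hours = 4,949.
Raw shares: Haddad 1,459/4,949 × $21,800 = 6,426.79; Orozco 1,006/4,949 × $21,800 = 4,431.36; Ibarra 1,373/4,949 × $21,800 = 6,047.97; Ferraro 1,111/4,949 × $21,800 = 4,893.88.
At nearest $100: Haddad $6,400; Orozco $4,400; Ibarra $6,000; Ferraro $4,900. Sum = $21,700.
Difference $21,800 − $21,700 = +$100 applied to largest billable hours (Haddad): Haddad becomes $6,500.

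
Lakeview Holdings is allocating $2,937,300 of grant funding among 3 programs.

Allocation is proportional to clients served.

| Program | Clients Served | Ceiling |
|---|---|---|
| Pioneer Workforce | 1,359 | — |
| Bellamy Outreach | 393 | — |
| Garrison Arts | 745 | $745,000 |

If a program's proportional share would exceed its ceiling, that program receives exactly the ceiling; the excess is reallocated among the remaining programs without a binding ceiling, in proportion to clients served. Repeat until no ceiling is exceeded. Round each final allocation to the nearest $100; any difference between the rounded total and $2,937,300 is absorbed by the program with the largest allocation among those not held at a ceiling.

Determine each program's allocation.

Clients served total: 2,497.
Unconstrained shares: Pioneer Workforce 1,598,634.64; Bellamy Outreach 462,298.32; Garrison Arts 876,367.04.
Held at cap: Garrison Arts ($745,000); balance $2,192,300 reallocated over remaining clients served 1,752.
Redistributed shares: Pioneer Workforce 1,700,534.08 → $1,700,500; Bellamy Outreach 491,765.92 → $491,800.

Pioneer Workforce: $1,700,500 · Bellamy Outreach: $491,800 · Garrison Arts: $745,000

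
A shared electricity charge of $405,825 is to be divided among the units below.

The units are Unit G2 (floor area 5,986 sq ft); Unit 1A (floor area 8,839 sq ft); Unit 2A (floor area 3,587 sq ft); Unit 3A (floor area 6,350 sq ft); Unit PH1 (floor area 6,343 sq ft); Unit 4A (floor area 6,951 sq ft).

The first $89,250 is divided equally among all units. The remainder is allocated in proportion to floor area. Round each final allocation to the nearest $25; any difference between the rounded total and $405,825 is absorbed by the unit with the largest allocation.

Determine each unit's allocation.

$89,250 shared equally gives $14,875 per unit.
Remainder $316,575 by floor area (total 38,056): Unit G2 49,795.51 → $49,800; Unit 1A 73,528.65 → $73,525; Unit 2A 29,839.04 → $29,850; Unit 3A 52,823.50 → $52,825; Unit PH1 52,765.27 → $52,775; Unit 4A 57,823.02 → $57,825.
Rounding difference −$25 on remainder applied to Unit 1A.
Totals: Unit G2 $14,875 + $49,800 = $64,675; Unit 1A $14,875 + $73,500 = $88,375; Unit 2A $14,875 + $29,850 = $44,725; Unit 3A $14,875 + $52,825 = $67,700; Unit PH1 $14,875 + $52,775 = $67,650; Unit 4A $14,875 + $57,825 = $72,700.

Unit G2: $64,675; Unit 1A: $88,375; Unit 2A: $44,725; Unit 3A: $67,700; Unit PH1: $67,650; Unit 4A: $72,700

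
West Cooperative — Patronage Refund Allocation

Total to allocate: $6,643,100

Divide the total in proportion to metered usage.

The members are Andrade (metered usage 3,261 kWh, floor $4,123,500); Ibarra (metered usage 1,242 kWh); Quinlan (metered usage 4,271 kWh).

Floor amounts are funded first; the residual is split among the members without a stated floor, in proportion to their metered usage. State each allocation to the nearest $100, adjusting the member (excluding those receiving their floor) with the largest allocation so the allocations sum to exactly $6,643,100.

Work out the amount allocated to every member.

Andrade: $4,123,500 | Ibarra: $567,600 | Quinlan: $1,952,000

Minimums first: Andrade $4,123,500. Remaining pool $2,519,600.
Remaining pool split over remaining metered usage 5,513: Ibarra 567,629.82 → $567,600; Quinlan 1,951,970.18 → $1,952,000.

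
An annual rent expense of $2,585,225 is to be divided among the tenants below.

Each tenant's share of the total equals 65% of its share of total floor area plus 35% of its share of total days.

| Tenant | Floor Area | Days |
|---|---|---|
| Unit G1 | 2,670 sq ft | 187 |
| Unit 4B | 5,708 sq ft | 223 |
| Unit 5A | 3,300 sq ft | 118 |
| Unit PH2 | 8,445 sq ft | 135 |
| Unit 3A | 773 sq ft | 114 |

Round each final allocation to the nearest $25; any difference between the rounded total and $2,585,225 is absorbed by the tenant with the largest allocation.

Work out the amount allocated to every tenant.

Unit G1: $432,475; Unit 4B: $718,700; Unit 5A: $402,800; Unit PH2: $836,325; Unit 3A: $194,925

Floor area total 20,896; days total 777.
Composite weights (65% floor area + 35% days): Unit G1 0.1673; Unit 4B 0.2780; Unit 5A 0.1558; Unit PH2 0.3235; Unit 3A 0.0754.
Unrounded shares: Unit G1 432,478.17; Unit 4B 718,707.97; Unit 5A 402,789.37; Unit PH2 836,332.25; Unit 3A 194,917.24.
After rounding ($25): Unit G1 $432,475; Unit 4B $718,700; Unit 5A $402,800; Unit PH2 $836,325; Unit 3A $194,925. Sum = $2,585,225.
Rounded total matches; no reconciliation needed.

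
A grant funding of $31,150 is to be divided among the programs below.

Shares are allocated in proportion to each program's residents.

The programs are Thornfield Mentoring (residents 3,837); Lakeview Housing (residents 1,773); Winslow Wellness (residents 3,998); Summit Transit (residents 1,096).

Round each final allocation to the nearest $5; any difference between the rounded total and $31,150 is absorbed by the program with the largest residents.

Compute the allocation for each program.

Thornfield Mentoring: $11,165 | Lakeview Housing: $5,160 | Winslow Wellness: $11,635 | Summit Transit: $3,190

Total residents = 3,837 + 1,773 + 3,998 + 1,096 = 10,704.
Raw shares: Thornfield Mentoring 11,166.16; Lakeview Housing 5,159.66; Winslow Wellness 11,634.69; Summit Transit 3,189.50.
After rounding ($5): Thornfield Mentoring $11,165; Lakeview Housing $5,160; Winslow Wellness $11,635; Summit Transit $3,190. Sum = $31,150.
No rounding difference to absorb.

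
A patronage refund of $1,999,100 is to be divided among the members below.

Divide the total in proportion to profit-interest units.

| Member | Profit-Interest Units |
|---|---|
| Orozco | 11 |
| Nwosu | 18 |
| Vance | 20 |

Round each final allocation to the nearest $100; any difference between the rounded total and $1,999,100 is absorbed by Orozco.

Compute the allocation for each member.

Sum of profit-interest units: 49.
Raw shares: Orozco 11/49 × $1,999,100 = 448,777.55; Nwosu 18/49 × $1,999,100 = 734,363.27; Vance 20/49 × $1,999,100 = 815,959.18.
Rounded to nearest $100: Orozco $448,800; Nwosu $734,400; Vance $816,000. Sum = $1,999,200.
Difference $1,999,100 − $1,999,200 = −$100 applied to Orozco: Orozco becomes $448,700.

Orozco: $448,700; Nwosu: $734,400; Vance: $816,000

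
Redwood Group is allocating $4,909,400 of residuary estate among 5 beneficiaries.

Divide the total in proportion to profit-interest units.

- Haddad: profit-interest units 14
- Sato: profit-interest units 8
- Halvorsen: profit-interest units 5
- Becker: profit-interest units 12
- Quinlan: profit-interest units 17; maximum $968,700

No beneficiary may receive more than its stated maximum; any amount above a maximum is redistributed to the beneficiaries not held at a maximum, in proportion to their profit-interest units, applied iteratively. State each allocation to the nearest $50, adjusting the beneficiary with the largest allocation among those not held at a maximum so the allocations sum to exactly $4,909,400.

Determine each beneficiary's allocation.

Haddad: $1,414,650 | Sato: $808,350 | Halvorsen: $505,200 | Becker: $1,212,500 | Quinlan: $968,700

Combined profit-interest units = 56.
Pro-rata shares before constraints: Haddad 1,227,350.00; Sato 701,342.86; Halvorsen 438,339.29; Becker 1,052,014.29; Quinlan 1,490,353.57.
Held at cap: Quinlan ($968,700); balance $3,940,700 reallocated over remaining profit-interest units 39.
Remaining shares: Haddad 1,414,610.26 → $1,414,600; Sato 808,348.72 → $808,350; Halvorsen 505,217.95 → $505,200; Becker 1,212,523.08 → $1,212,500.
Rounding difference +$50 applied to Haddad → $1,414,650.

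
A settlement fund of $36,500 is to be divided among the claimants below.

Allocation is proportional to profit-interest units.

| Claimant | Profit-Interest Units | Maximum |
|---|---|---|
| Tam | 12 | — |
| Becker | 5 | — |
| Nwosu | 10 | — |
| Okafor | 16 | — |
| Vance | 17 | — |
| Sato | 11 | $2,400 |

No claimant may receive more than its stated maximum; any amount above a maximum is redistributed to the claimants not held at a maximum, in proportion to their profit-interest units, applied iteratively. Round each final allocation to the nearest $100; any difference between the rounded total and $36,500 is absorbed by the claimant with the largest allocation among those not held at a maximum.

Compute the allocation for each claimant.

Total profit-interest units = 71.
Proportional shares (ignoring caps): Tam 6,169.01; Becker 2,570.42; Nwosu 5,140.85; Okafor 8,225.35; Vance 8,739.44; Sato 5,654.93.
Cap binds for Sato ($2,400); remaining pool $34,100 reallocated over remaining profit-interest units 60.
Shares after redistribution: Tam 6,820.00 → $6,800; Becker 2,841.67 → $2,800; Nwosu 5,683.33 → $5,700; Okafor 9,093.33 → $9,100; Vance 9,661.67 → $9,700.

Tam: $6,800; Becker: $2,800; Nwosu: $5,700; Okafor: $9,100; Vance: $9,700; Sato: $2,400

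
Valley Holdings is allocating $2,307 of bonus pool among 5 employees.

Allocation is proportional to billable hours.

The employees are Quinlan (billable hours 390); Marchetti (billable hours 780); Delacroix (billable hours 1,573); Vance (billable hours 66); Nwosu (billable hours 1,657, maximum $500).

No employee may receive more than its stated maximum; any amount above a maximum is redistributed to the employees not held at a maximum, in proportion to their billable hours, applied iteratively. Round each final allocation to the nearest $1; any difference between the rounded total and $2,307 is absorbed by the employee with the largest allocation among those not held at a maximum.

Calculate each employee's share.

Quinlan: $251; Marchetti: $502; Delacroix: $1,012; Vance: $42; Nwosu: $500

Total billable hours = 4,466.
Pro-rata shares before constraints: Quinlan 201.46; Marchetti 402.92; Delacroix 812.56; Vance 34.09; Nwosu 855.96.
Held at cap: Nwosu ($500); balance $1,807 reallocated over remaining billable hours 2,809.
Shares after redistribution: Quinlan 250.88 → $251; Marchetti 501.77 → $502; Delacroix 1,011.89 → $1,012; Vance 42.46 → $42.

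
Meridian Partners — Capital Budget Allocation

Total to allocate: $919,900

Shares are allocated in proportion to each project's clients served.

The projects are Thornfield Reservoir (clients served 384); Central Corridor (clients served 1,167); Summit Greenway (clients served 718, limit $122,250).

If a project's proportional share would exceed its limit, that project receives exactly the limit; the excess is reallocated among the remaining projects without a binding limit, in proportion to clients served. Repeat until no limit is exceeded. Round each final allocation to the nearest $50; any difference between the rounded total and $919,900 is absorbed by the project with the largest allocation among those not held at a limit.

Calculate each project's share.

Thornfield Reservoir: $197,500 | Central Corridor: $600,150 | Summit Greenway: $122,250

Total clients served = 2,269.
Proportional shares (ignoring caps): Thornfield Reservoir 155,681.62; Central Corridor 473,126.18; Summit Greenway 291,092.20.
Held at cap: Summit Greenway ($122,250); balance $797,650 reallocated over remaining clients served 1,551.
Redistributed shares: Thornfield Reservoir 197,483.95 → $197,500; Central Corridor 600,166.05 → $600,150.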